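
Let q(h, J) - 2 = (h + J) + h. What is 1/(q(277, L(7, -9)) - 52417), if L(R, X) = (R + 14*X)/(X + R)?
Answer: -2/103603 ≈ -1.9304e-5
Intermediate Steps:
L(R, X) = (R + 14*X)/(R + X)
q(h, J) = 2 + J + 2*h (q(h, J) = 2 + ((h + J) + h) = 2 + ((J + h) + h) = 2 + (J + 2*h) = 2 + J + 2*h)
1/(q(277, L(7, -9)) - 52417) = 1/((2 + (7 + 14*(-9))/(7 - 9) + 2*277) - 52417) = 1/((2 + (7 - 126)/(-2) + 554) - 52417) = 1/((2 - ½*(-119) + 554) - 52417) = 1/((2 + 119/2 + 554) - 52417) = 1/(1231/2 - 52417) = 1/(-103603/2) = -2/103603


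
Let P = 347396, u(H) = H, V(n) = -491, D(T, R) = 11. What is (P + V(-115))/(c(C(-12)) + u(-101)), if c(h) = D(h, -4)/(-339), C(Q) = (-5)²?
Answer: -23520159/6850 ≈ -3433.6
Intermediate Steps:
C(Q) = 25
c(h) = -11/339 (c(h) = 11/(-339) = 11*(-1/339) = -11/339)
(P + V(-115))/(c(C(-12)) + u(-101)) = (347396 - 491)/(-11/339 - 101) = 346905/(-34250/339) = 346905*(-339/34250) = -23520159/6850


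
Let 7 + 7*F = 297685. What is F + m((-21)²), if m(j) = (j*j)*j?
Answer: 600660525/7 ≈ 8.5809e+7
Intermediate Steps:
F = 297678/7 (F = -1 + (⅐)*297685 = -1 + 297685/7 = 297678/7 ≈ 42525.)
m(j) = j³ (m(j) = j²*j = j³)
F + m((-21)²) = 297678/7 + ((-21)²)³ = 297678/7 + 441³ = 297678/7 + 85766121 = 600660525/7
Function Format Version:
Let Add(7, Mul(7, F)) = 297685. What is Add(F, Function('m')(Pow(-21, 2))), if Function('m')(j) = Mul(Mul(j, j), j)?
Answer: Rational(600660525, 7) ≈ 8.5809e+7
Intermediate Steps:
F = Rational(297678, 7) (F = Add(-1, Mul(Rational(1, 7), 297685)) = Add(-1, Rational(297685, 7)) = Rational(297678, 7) ≈ 42525.)
Function('m')(j) = Pow(j, 3) (Function('m')(j) = Mul(Pow(j, 2), j) = Pow(j, 3))
Add(F, Function('m')(Pow(-21, 2))) = Add(Rational(297678, 7), Pow(Pow(-21, 2), 3)) = Add(Rational(297678, 7), Pow(441, 3)) = Add(Rational(297678, 7), 85766121) = Rational(600660525, 7)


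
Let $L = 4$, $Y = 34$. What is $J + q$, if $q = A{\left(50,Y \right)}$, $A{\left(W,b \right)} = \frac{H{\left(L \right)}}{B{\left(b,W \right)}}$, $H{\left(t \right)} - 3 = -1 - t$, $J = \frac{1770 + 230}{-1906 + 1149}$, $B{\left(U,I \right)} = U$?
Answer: $- \frac{34757}{12869} \approx -2.7008$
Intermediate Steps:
$J = - \frac{2000}{757}$ ($J = \frac{2000}{-757} = 2000 \left(- \frac{1}{757}\right) = - \frac{2000}{757} \approx -2.642$)
$H{\left(t \right)} = 2 - t$ ($H{\left(t \right)} = 3 - \left(1 + t\right) = 2 - t$)
$A{\left(W,b \right)} = - \frac{2}{b}$ ($A{\left(W,b \right)} = \frac{2 - 4}{b} = - \frac{2}{b}$)
$q = - \frac{1}{17}$ ($q = - \frac{2}{34} = \left(-2\right) \frac{1}{34} = - \frac{1}{17} \approx -0.058824$)
$J + q = - \frac{2000}{757} - \frac{1}{17} = - \frac{34757}{12869}$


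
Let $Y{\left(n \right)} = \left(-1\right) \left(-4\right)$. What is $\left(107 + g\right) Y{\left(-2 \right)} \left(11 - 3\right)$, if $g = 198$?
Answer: $9760$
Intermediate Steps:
$Y{\left(n \right)} = 4$
$\left(107 + g\right) Y{\left(-2 \right)} \left(11 - 3\right) = \left(107 + 198\right) 4 \left(11 - 3\right) = 305 \cdot 4 \cdot 8 = 305 \cdot 32 = 9760$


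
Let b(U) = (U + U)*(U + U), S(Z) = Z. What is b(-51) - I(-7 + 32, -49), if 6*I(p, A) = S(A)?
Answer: 62473/6 ≈ 10412.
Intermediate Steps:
b(U) = 4*U² (b(U) = (2*U)*(2*U) = 4*U²)
I(p, A) = A/6
b(-51) - I(-7 + 32, -49) = 4*(-51)² - (-49)/6 = 4*2601 - 1*(-49/6) = 10404 + 49/6 = 62473/6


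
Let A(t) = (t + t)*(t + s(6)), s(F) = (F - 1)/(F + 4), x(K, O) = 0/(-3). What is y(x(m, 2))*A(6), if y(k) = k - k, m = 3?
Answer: 0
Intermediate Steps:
x(K, O) = 0 (x(K, O) = 0*(-⅓) = 0)
s(F) = (-1 + F)/(4 + F)
y(k) = 0
A(t) = 2*t*(½ + t) (A(t) = (t + t)*(t + (-1 + 6)/(4 + 6)) = (2*t)*(t + 5/10) = (2*t)*(t + (⅒)*5) = (2*t)*(t + ½) = (2*t)*(½ + t) = 2*t*(½ + t))
y(x(m, 2))*A(6) = 0*(6*(1 + 2*6)) = 0*(6*(1 + 12)) = 0*(6*13) = 0*78 = 0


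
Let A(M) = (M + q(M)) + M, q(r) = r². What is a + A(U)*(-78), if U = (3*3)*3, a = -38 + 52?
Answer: -61060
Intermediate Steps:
a = 14
U = 27 (U = 9*3 = 27)
A(M) = M² + 2*M (A(M) = (M + M²) + M = M² + 2*M)
a + A(U)*(-78) = 14 + (27*(2 + 27))*(-78) = 14 + (27*29)*(-78) = 14 + 783*(-78) = 14 - 61074 = -61060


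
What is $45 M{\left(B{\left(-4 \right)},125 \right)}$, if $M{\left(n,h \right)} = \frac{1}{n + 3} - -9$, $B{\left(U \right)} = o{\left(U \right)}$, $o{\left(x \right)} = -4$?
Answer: $360$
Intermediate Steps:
$B{\left(U \right)} = -4$
$M{\left(n,h \right)} = 9 + \frac{1}{3 + n}$ ($M{\left(n,h \right)} = \frac{1}{3 + n} + 9 = 9 + \frac{1}{3 + n}$)
$45 M{\left(B{\left(-4 \right)},125 \right)} = 45 \frac{28 + 9 \left(-4\right)}{3 - 4} = 45 \frac{28 - 36}{-1} = 45 \left(\left(-1\right) \left(-8\right)\right) = 45 \cdot 8 = 360$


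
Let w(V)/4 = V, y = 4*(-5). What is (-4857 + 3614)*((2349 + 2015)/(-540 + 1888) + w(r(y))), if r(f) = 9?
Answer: -16436189/337 ≈ -48772.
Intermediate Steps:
y = -20
w(V) = 4*V
(-4857 + 3614)*((2349 + 2015)/(-540 + 1888) + w(r(y))) = (-4857 + 3614)*((2349 + 2015)/(-540 + 1888) + 4*9) = -1243*(4364/1348 + 36) = -1243*(4364*(1/1348) + 36) = -1243*(1091/337 + 36) = -1243*13223/337 = -16436189/337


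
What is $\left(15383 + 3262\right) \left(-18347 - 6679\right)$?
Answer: $-466609770$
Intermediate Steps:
$\left(15383 + 3262\right) \left(-18347 - 6679\right) = 18645 \left(-25026\right) = -466609770$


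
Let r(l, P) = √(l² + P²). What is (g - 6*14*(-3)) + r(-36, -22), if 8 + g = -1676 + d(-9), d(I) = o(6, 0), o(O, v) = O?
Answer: -1426 + 2*√445 ≈ -1383.8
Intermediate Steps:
d(I) = 6
g = -1678 (g = -8 + (-1676 + 6) = -8 - 1670 = -1678)
r(l, P) = √(P² + l²)
(g - 6*14*(-3)) + r(-36, -22) = (-1678 - 6*14*(-3)) + √((-22)² + (-36)²) = (-1678 - 84*(-3)) + √(484 + 1296) = (-1678 + 252) + √1780 = -1426 + 2*√445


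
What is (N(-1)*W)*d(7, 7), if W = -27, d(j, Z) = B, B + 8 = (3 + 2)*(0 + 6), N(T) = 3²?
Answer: -5346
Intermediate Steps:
N(T) = 9
B = 22 (B = -8 + (3 + 2)*(0 + 6) = -8 + 5*6 = -8 + 30 = 22)
d(j, Z) = 22
(N(-1)*W)*d(7, 7) = (9*(-27))*22 = -243*22 = -5346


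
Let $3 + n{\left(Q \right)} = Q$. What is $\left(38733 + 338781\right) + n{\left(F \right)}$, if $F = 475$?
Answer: $377986$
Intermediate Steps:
$n{\left(Q \right)} = -3 + Q$
$\left(38733 + 338781\right) + n{\left(F \right)} = \left(38733 + 338781\right) + \left(-3 + 475\right) = 377514 + 472 = 377986$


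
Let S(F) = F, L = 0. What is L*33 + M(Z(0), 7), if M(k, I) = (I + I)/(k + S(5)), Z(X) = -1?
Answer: 7/2 ≈ 3.5000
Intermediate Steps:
M(k, I) = 2*I/(5 + k) (M(k, I) = (I + I)/(k + 5) = (2*I)/(5 + k) = 2*I/(5 + k))
L*33 + M(Z(0), 7) = 0*33 + 2*7/(5 - 1) = 0 + 2*7/4 = 0 + 2*7*(¼) = 0 + 7/2 = 7/2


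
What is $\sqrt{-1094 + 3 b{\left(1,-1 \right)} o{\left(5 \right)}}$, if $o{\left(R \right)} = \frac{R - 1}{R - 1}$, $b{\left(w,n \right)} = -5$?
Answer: $i \sqrt{1109} \approx 33.302 i$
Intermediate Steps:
$o{\left(R \right)} = 1$ ($o{\left(R \right)} = \frac{-1 + R}{-1 + R} = 1$)
$\sqrt{-1094 + 3 b{\left(1,-1 \right)} o{\left(5 \right)}} = \sqrt{-1094 + 3 \left(-5\right) 1} = \sqrt{-1094 - 15} = \sqrt{-1109} = i \sqrt{1109}$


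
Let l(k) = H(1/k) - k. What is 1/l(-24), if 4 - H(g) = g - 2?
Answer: 24/721 ≈ 0.033287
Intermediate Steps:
H(g) = 6 - g (H(g) = 4 - (g - 2) = 4 - (-2 + g) = 4 + (2 - g) = 6 - g)
l(k) = 6 - k - 1/k (l(k) = (6 - 1/k) - k = 6 - k - 1/k)
1/l(-24) = 1/(6 - 1*(-24) - 1/(-24)) = 1/(6 + 24 - 1*(-1/24)) = 1/(6 + 24 + 1/24) = 1/(721/24) = 24/721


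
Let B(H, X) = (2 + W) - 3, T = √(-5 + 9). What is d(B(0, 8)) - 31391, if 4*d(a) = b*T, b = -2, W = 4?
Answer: -31392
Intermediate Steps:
T = 2 (T = √4 = 2)
B(H, X) = 3 (B(H, X) = (2 + 4) - 3 = 6 - 3 = 3)
d(a) = -1 (d(a) = (-2*2)/4 = (¼)*(-4) = -1)
d(B(0, 8)) - 31391 = -1 - 31391 = -31392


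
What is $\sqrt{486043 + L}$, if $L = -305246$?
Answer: $\sqrt{180797} \approx 425.2$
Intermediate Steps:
$\sqrt{486043 + L} = \sqrt{486043 - 305246} = \sqrt{180797}$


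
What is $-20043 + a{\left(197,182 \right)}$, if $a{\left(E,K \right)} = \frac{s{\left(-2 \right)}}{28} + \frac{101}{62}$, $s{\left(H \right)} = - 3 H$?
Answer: $- \frac{4348931}{217} \approx -20041.0$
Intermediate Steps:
$a{\left(E,K \right)} = \frac{400}{217}$ ($a{\left(E,K \right)} = \frac{\left(-3\right) \left(-2\right)}{28} + \frac{101}{62} = 6 \cdot \frac{1}{28} + 101 \cdot \frac{1}{62} = \frac{3}{14} + \frac{101}{62} = \frac{400}{217}$)
$-20043 + a{\left(197,182 \right)} = -20043 + \frac{400}{217} = - \frac{4348931}{217}$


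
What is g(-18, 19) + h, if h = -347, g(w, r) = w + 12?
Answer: -353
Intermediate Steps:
g(w, r) = 12 + w
g(-18, 19) + h = (12 - 18) - 347 = -6 - 347 = -353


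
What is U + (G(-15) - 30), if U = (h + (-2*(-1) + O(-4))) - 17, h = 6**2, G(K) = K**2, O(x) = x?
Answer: 212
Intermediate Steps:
h = 36
U = 17 (U = (36 + (-2*(-1) - 4)) - 17 = (36 + (2 - 4)) - 17 = (36 - 2) - 17 = 34 - 17 = 17)
U + (G(-15) - 30) = 17 + ((-15)**2 - 30) = 17 + (225 - 30) = 17 + 195 = 212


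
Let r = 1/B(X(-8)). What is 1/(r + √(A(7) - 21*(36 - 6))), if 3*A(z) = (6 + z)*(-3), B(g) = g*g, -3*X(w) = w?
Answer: 576/2633809 - 4096*I*√643/2633809 ≈ 0.00021869 - 0.039435*I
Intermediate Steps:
X(w) = -w/3
B(g) = g²
A(z) = -6 - z (A(z) = ((6 + z)*(-3))/3 = (-18 - 3*z)/3 = -6 - z)
r = 9/64 (r = 1/((-⅓*(-8))²) = 1/((8/3)²) = 1/(64/9) = 9/64 ≈ 0.14063)
1/(r + √(A(7) - 21*(36 - 6))) = 1/(9/64 + √((-6 - 1*7) - 21*(36 - 6))) = 1/(9/64 + √((-6 - 7) - 21*30)) = 1/(9/64 + √(-13 - 630)) = 1/(9/64 + √(-643)) = 1/(9/64 + I*√643)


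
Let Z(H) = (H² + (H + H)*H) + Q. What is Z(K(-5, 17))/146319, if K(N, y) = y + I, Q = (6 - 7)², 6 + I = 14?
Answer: 1876/146319 ≈ 0.012821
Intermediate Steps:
I = 8 (I = -6 + 14 = 8)
Q = 1 (Q = (-1)² = 1)
K(N, y) = 8 + y (K(N, y) = y + 8 = 8 + y)
Z(H) = 1 + 3*H² (Z(H) = (H² + (H + H)*H) + 1 = (H² + (2*H)*H) + 1 = (H² + 2*H²) + 1 = 3*H² + 1 = 1 + 3*H²)
Z(K(-5, 17))/146319 = (1 + 3*(8 + 17)²)/146319 = (1 + 3*25²)*(1/146319) = (1 + 3*625)*(1/146319) = (1 + 1875)*(1/146319) = 1876*(1/146319) = 1876/146319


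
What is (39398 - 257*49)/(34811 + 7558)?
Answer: 8935/14123 ≈ 0.63266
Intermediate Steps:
(39398 - 257*49)/(34811 + 7558) = (39398 - 12593)/42369 = 26805*(1/42369) = 8935/14123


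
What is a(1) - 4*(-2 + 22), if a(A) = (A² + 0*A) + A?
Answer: -78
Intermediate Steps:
a(A) = A + A² (a(A) = (A² + 0) + A = A² + A = A + A²)
a(1) - 4*(-2 + 22) = 1*(1 + 1) - 4*(-2 + 22) = 1*2 - 4*20 = 2 - 80 = -78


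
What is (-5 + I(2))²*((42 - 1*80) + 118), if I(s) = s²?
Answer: 80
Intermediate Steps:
(-5 + I(2))²*((42 - 1*80) + 118) = (-5 + 2²)²*((42 - 1*80) + 118) = (-5 + 4)²*((42 - 80) + 118) = (-1)²*(-38 + 118) = 1*80 = 80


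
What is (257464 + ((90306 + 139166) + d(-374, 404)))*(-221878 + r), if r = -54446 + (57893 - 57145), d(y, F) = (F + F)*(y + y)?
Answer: 32365850048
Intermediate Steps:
d(y, F) = 4*F*y (d(y, F) = (2*F)*(2*y) = 4*F*y)
r = -53698 (r = -54446 + 748 = -53698)
(257464 + ((90306 + 139166) + d(-374, 404)))*(-221878 + r) = (257464 + ((90306 + 139166) + 4*404*(-374)))*(-221878 - 53698) = (257464 + (229472 - 604384))*(-275576) = (257464 - 374912)*(-275576) = -117448*(-275576) = 32365850048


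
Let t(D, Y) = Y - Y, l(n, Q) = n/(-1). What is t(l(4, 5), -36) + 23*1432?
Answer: 32936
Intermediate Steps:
l(n, Q) = -n (l(n, Q) = n*(-1) = -n)
t(D, Y) = 0
t(l(4, 5), -36) + 23*1432 = 0 + 23*1432 = 0 + 32936 = 32936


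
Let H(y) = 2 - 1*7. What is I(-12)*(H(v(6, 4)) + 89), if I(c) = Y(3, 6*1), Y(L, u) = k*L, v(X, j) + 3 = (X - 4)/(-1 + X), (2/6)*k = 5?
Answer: 3780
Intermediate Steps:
k = 15 (k = 3*5 = 15)
v(X, j) = -3 + (-4 + X)/(-1 + X) (v(X, j) = -3 + (X - 4)/(-1 + X) = -3 + (-4 + X)/(-1 + X))
Y(L, u) = 15*L
H(y) = -5 (H(y) = 2 - 7 = -5)
I(c) = 45 (I(c) = 15*3 = 45)
I(-12)*(H(v(6, 4)) + 89) = 45*(-5 + 89) = 45*84 = 3780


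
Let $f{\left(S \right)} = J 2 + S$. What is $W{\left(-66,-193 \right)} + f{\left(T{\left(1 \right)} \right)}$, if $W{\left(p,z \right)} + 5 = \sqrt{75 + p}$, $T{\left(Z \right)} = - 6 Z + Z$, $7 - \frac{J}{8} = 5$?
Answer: $25$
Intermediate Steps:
$J = 16$ ($J = 56 - 40 = 16$)
$T{\left(Z \right)} = - 5 Z$
$f{\left(S \right)} = 32 + S$ ($f{\left(S \right)} = 16 \cdot 2 + S = 32 + S$)
$W{\left(p,z \right)} = -5 + \sqrt{75 + p}$
$W{\left(-66,-193 \right)} + f{\left(T{\left(1 \right)} \right)} = \left(-5 + \sqrt{75 - 66}\right) + \left(32 - 5\right) = \left(-5 + \sqrt{9}\right) + \left(32 - 5\right) = \left(-5 + 3\right) + 27 = -2 + 27 = 25$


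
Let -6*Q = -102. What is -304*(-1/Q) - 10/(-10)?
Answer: 321/17 ≈ 18.882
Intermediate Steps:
Q = 17 (Q = -⅙*(-102) = 17)
-304*(-1/Q) - 10/(-10) = -304/((-1*17)) - 10/(-10) = -304/(-17) - 10*(-⅒) = -304*(-1/17) + 1 = 304/17 + 1 = 321/17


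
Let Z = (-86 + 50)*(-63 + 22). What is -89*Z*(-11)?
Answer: 1445004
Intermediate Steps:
Z = 1476 (Z = -36*(-41) = 1476)
-89*Z*(-11) = -89*1476*(-11) = -131364*(-11) = 1445004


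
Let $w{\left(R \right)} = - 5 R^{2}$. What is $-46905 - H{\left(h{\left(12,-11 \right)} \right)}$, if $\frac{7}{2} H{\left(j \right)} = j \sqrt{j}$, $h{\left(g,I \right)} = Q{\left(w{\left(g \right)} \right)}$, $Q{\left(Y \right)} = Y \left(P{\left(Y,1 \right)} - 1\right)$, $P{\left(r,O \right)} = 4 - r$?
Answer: $-46905 + \frac{12493440 i \sqrt{3615}}{7} \approx -46905.0 + 1.0731 \cdot 10^{8} i$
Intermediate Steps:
$Q{\left(Y \right)} = Y \left(3 - Y\right)$ ($Q{\left(Y \right)} = Y \left(\left(4 - Y\right) - 1\right) = Y \left(3 - Y\right)$)
$h{\left(g,I \right)} = - 5 g^{2} \left(3 + 5 g^{2}\right)$ ($h{\left(g,I \right)} = - 5 g^{2} \left(3 - - 5 g^{2}\right) = - 5 g^{2} \left(3 + 5 g^{2}\right)$)
$H{\left(j \right)} = \frac{2 j^{\frac{3}{2}}}{7}$ ($H{\left(j \right)} = \frac{2 j \sqrt{j}}{7} = \frac{2 j^{\frac{3}{2}}}{7}$)
$-46905 - H{\left(h{\left(12,-11 \right)} \right)} = -46905 - \frac{2 \left(12^{2} \left(-15 - 25 \cdot 12^{2}\right)\right)^{\frac{3}{2}}}{7} = -46905 - \frac{2 \left(144 \left(-15 - 3600\right)\right)^{\frac{3}{2}}}{7} = -46905 - \frac{2 \left(144 \left(-3615\right)\right)^{\frac{3}{2}}}{7} = -46905 - \frac{2 \left(-520560\right)^{\frac{3}{2}}}{7} = -46905 - \frac{2 \left(- 6246720 i \sqrt{3615}\right)}{7} = -46905 - - \frac{12493440 i \sqrt{3615}}{7} = -46905 + \frac{12493440 i \sqrt{3615}}{7}$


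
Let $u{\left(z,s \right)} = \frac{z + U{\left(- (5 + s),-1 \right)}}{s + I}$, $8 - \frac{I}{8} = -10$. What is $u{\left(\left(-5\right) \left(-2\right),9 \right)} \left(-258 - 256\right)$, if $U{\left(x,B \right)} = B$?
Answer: $- \frac{514}{17} \approx -30.235$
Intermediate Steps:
$I = 144$ ($I = 64 - -80 = 64 + 80 = 144$)
$u{\left(z,s \right)} = \frac{-1 + z}{144 + s}$ ($u{\left(z,s \right)} = \frac{z - 1}{s + 144} = \frac{-1 + z}{144 + s}$)
$u{\left(\left(-5\right) \left(-2\right),9 \right)} \left(-258 - 256\right) = \frac{-1 - -10}{144 + 9} \left(-258 - 256\right) = \frac{-1 + 10}{153} \left(-258 - 256\right) = \frac{1}{153} \cdot 9 \left(-514\right) = \frac{1}{17} \left(-514\right) = - \frac{514}{17}$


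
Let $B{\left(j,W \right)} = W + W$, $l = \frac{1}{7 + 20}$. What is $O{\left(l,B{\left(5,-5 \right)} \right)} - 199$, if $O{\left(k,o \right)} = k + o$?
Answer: $- \frac{5642}{27} \approx -208.96$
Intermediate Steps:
$l = \frac{1}{27} \approx 0.037037$
$B{\left(j,W \right)} = 2 W$
$O{\left(l,B{\left(5,-5 \right)} \right)} - 199 = \left(\frac{1}{27} + 2 \left(-5\right)\right) - 199 = \left(\frac{1}{27} - 10\right) - 199 = - \frac{269}{27} - 199 = - \frac{5642}{27}$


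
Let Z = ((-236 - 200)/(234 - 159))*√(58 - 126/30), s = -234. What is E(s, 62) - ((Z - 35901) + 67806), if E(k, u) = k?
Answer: -32139 + 436*√1345/375 ≈ -32096.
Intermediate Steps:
Z = -436*√1345/375 (Z = (-436/75)*√(58 - 126*1/30) = (-436*1/75)*√(58 - 21/5) = -436*√1345/375 ≈ -42.640)
E(s, 62) - ((Z - 35901) + 67806) = -234 - ((-436*√1345/375 - 35901) + 67806) = -234 - ((-35901 - 436*√1345/375) + 67806) = -234 - (31905 - 436*√1345/375) = -234 + (-31905 + 436*√1345/375) = -32139 + 436*√1345/375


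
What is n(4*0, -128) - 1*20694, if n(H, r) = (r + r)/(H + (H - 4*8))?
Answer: -20686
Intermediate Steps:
n(H, r) = 2*r/(-32 + 2*H) (n(H, r) = (2*r)/(H + (H - 32)) = (2*r)/(H + (-32 + H)) = (2*r)/(-32 + 2*H) = 2*r/(-32 + 2*H))
n(4*0, -128) - 1*20694 = -128/(-16 + 4*0) - 1*20694 = -128/(-16 + 0) - 20694 = -128/(-16) - 20694 = -128*(-1/16) - 20694 = 8 - 20694 = -20686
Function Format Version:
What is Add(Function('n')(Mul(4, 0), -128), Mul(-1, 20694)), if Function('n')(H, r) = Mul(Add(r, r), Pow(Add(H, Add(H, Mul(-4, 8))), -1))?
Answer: -20686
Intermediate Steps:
Function('n')(H, r) = Mul(2, r, Pow(Add(-32, Mul(2, H)), -1)) (Function('n')(H, r) = Mul(Mul(2, r), Pow(Add(H, Add(H, -32)), -1)) = Mul(Mul(2, r), Pow(Add(H, Add(-32, H)), -1)) = Mul(Mul(2, r), Pow(Add(-32, Mul(2, H)), -1)) = Mul(2, r, Pow(Add(-32, Mul(2, H)), -1)))
Add(Function('n')(Mul(4, 0), -128), Mul(-1, 20694)) = Add(Mul(-128, Pow(Add(-16, Mul(4, 0)), -1)), Mul(-1, 20694)) = Add(Mul(-128, Pow(Add(-16, 0), -1)), -20694) = Add(Mul(-128, Pow(-16, -1)), -20694) = Add(Mul(-128, Rational(-1, 16)), -20694) = Add(8, -20694) = -20686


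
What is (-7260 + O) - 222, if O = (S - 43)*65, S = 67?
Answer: -5922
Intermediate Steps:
O = 1560 (O = (67 - 43)*65 = 24*65 = 1560)
(-7260 + O) - 222 = (-7260 + 1560) - 222 = -5700 - 222 = -5922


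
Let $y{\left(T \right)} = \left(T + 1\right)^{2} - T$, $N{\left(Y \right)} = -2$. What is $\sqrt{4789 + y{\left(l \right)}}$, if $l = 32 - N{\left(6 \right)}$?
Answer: $2 \sqrt{1495} \approx 77.33$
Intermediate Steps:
$l = 34$ ($l = 32 - -2 = 32 + 2 = 34$)
$y{\left(T \right)} = \left(1 + T\right)^{2} - T$
$\sqrt{4789 + y{\left(l \right)}} = \sqrt{4789 + \left(\left(1 + 34\right)^{2} - 34\right)} = \sqrt{4789 - \left(34 - 35^{2}\right)} = \sqrt{4789 + \left(1225 - 34\right)} = \sqrt{4789 + 1191} = \sqrt{5980} = 2 \sqrt{1495}$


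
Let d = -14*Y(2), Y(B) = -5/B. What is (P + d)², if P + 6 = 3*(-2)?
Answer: 529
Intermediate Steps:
P = -12 (P = -6 + 3*(-2) = -6 - 6 = -12)
d = 35 (d = -(-70)/2 = -14*(-5/2) = 35)
(P + d)² = (-12 + 35)² = 23² = 529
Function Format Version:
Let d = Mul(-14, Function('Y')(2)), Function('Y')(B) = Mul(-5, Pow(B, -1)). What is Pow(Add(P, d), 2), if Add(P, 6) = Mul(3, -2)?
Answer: 529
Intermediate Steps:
P = -12 (P = Add(-6, Mul(3, -2)) = Add(-6, -6) = -12)
d = 35 (d = Mul(-14, Mul(-5, Pow(2, -1))) = Mul(-14, Mul(-5, Rational(1, 2))) = Mul(-14, Rational(-5, 2)) = 35)
Pow(Add(P, d), 2) = Pow(Add(-12, 35), 2) = Pow(23, 2) = 529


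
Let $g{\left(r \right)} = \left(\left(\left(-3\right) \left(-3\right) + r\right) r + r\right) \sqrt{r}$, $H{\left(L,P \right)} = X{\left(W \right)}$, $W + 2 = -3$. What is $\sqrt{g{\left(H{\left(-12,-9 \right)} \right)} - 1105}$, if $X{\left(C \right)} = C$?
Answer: $\sqrt{-1105 - 25 i \sqrt{5}} \approx 0.8406 - 33.252 i$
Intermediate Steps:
$W = -5$ ($W = -2 - 3 = -5$)
$H{\left(L,P \right)} = -5$
$g{\left(r \right)} = \sqrt{r} \left(r + r \left(9 + r\right)\right)$ ($g{\left(r \right)} = \left(\left(9 + r\right) r + r\right) \sqrt{r} = \left(r \left(9 + r\right) + r\right) \sqrt{r} = \left(r + r \left(9 + r\right)\right) \sqrt{r} = \sqrt{r} \left(r + r \left(9 + r\right)\right)$)
$\sqrt{g{\left(H{\left(-12,-9 \right)} \right)} - 1105} = \sqrt{\left(-5\right)^{\frac{3}{2}} \left(10 - 5\right) - 1105} = \sqrt{- 5 i \sqrt{5} \cdot 5 - 1105} = \sqrt{- 25 i \sqrt{5} - 1105} = \sqrt{-1105 - 25 i \sqrt{5}}$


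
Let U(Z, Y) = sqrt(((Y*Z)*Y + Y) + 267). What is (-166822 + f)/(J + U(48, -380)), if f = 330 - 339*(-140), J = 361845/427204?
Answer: 1082362396848480/74408577964006151 - 21723727760547712*sqrt(23983)/74408577964006151 ≈ -45.198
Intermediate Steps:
J = 361845/427204 (J = 361845*(1/427204) = 361845/427204 ≈ 0.84701)
f = 47790 (f = 330 + 47460 = 47790)
U(Z, Y) = sqrt(267 + Y + Z*Y**2) (U(Z, Y) = sqrt((Z*Y**2 + Y) + 267) = sqrt((Y + Z*Y**2) + 267) = sqrt(267 + Y + Z*Y**2))
(-166822 + f)/(J + U(48, -380)) = (-166822 + 47790)/(361845/427204 + sqrt(267 - 380 + 48*(-380)**2)) = -119032/(361845/427204 + sqrt(267 - 380 + 48*144400)) = -119032/(361845/427204 + sqrt(267 - 380 + 6931200)) = -119032/(361845/427204 + sqrt(6931087)) = -119032/(361845/427204 + 17*sqrt(23983))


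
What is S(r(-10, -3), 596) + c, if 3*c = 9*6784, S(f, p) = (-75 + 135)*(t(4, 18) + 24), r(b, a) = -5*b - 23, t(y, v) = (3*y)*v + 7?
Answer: 35172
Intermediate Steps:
t(y, v) = 7 + 3*v*y (t(y, v) = 3*v*y + 7 = 7 + 3*v*y)
r(b, a) = -23 - 5*b
S(f, p) = 14820 (S(f, p) = (-75 + 135)*((7 + 3*18*4) + 24) = 60*((7 + 216) + 24) = 60*(223 + 24) = 60*247 = 14820)
c = 20352 (c = (9*6784)/3 = (1/3)*61056 = 20352)
S(r(-10, -3), 596) + c = 14820 + 20352 = 35172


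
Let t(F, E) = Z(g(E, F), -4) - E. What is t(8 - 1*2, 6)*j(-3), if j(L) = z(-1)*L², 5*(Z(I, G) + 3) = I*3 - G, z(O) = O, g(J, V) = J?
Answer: 207/5 ≈ 41.400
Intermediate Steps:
Z(I, G) = -3 - G/5 + 3*I/5 (Z(I, G) = -3 + (I*3 - G)/5 = -3 + (3*I - G)/5 = -3 + (-G + 3*I)/5 = -3 + (-G/5 + 3*I/5) = -3 - G/5 + 3*I/5)
t(F, E) = -11/5 - 2*E/5 (t(F, E) = (-3 - ⅕*(-4) + 3*E/5) - E = (-3 + ⅘ + 3*E/5) - E = (-11/5 + 3*E/5) - E = -11/5 - 2*E/5)
j(L) = -L²
t(8 - 1*2, 6)*j(-3) = (-11/5 - ⅖*6)*(-1*(-3)²) = (-11/5 - 12/5)*(-1*9) = -23/5*(-9) = 207/5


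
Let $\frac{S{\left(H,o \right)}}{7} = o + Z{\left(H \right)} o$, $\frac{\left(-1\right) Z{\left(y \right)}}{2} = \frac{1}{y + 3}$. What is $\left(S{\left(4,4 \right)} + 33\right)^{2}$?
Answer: $2809$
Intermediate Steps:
$Z{\left(y \right)} = - \frac{2}{3 + y}$ ($Z{\left(y \right)} = - \frac{2}{y + 3} = - \frac{2}{3 + y}$)
$S{\left(H,o \right)} = 7 o - \frac{14 o}{3 + H}$ ($S{\left(H,o \right)} = 7 \left(o + - \frac{2}{3 + H} o\right) = 7 \left(o - \frac{2 o}{3 + H}\right) = 7 o - \frac{14 o}{3 + H}$)
$\left(S{\left(4,4 \right)} + 33\right)^{2} = \left(7 \cdot 4 \frac{1}{3 + 4} \left(1 + 4\right) + 33\right)^{2} = \left(7 \cdot 4 \cdot \frac{1}{7} \cdot 5 + 33\right)^{2} = \left(20 + 33\right)^{2} = 53^{2} = 2809$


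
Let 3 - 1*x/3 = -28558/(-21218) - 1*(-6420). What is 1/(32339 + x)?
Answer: 10609/138807755 ≈ 7.6429e-5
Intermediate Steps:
x = -204276696/10609 (x = 9 - 3*(-28558/(-21218) - 1*(-6420)) = 9 - 3*(-28558*(-1/21218) + 6420) = 9 - 3*(14279/10609 + 6420) = 9 - 3*68124059/10609 = 9 - 204372177/10609 = -204276696/10609 ≈ -19255.)
1/(32339 + x) = 1/(32339 - 204276696/10609) = 1/(138807755/10609) = 10609/138807755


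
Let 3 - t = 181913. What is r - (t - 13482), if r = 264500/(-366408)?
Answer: 17898231859/91602 ≈ 1.9539e+5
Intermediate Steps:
t = -181910 (t = 3 - 1*181913 = 3 - 181913 = -181910)
r = -66125/91602 (r = 264500*(-1/366408) = -66125/91602 ≈ -0.72187)
r - (t - 13482) = -66125/91602 - (-181910 - 13482) = -66125/91602 - 1*(-195392) = -66125/91602 + 195392 = 17898231859/91602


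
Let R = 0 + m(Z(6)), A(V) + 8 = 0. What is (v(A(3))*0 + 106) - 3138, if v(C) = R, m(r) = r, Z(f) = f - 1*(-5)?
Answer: -3032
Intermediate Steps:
Z(f) = 5 + f (Z(f) = f + 5 = 5 + f)
A(V) = -8 (A(V) = -8 + 0 = -8)
R = 11 (R = 0 + (5 + 6) = 0 + 11 = 11)
v(C) = 11
(v(A(3))*0 + 106) - 3138 = (11*0 + 106) - 3138 = (0 + 106) - 3138 = 106 - 3138 = -3032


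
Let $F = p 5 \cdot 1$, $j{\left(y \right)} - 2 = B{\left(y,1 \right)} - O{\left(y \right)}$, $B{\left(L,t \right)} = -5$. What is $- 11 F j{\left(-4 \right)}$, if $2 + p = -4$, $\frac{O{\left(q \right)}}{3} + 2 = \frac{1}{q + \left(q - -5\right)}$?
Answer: $1320$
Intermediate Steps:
$O{\left(q \right)} = -6 + \frac{3}{5 + 2 q}$ ($O{\left(q \right)} = -6 + \frac{3}{q + \left(q - -5\right)} = -6 + \frac{3}{q + \left(q + 5\right)} = -6 + \frac{3}{q + \left(5 + q\right)} = -6 + \frac{3}{5 + 2 q}$)
$p = -6$ ($p = -2 - 4 = -6$)
$j{\left(y \right)} = -3 - \frac{3 \left(-9 - 4 y\right)}{5 + 2 y}$ ($j{\left(y \right)} = 2 - \left(5 + \frac{3 \left(-9 - 4 y\right)}{5 + 2 y}\right) = -3 - \frac{3 \left(-9 - 4 y\right)}{5 + 2 y}$)
$F = -30$ ($F = \left(-6\right) 5 \cdot 1 = \left(-30\right) 1 = -30$)
$- 11 F j{\left(-4 \right)} = \left(-11\right) \left(-30\right) \frac{6 \left(2 - 4\right)}{5 + 2 \left(-4\right)} = 330 \cdot 6 \frac{1}{5 - 8} \left(-2\right) = 330 \cdot 6 \frac{1}{-3} \left(-2\right) = 330 \cdot 6 \left(- \frac{1}{3}\right) \left(-2\right) = 330 \cdot 4 = 1320$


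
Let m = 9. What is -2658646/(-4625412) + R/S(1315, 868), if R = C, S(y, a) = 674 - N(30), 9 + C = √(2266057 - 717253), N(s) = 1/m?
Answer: 7875014809/14026561890 + 18*√387201/6065 ≈ 2.4082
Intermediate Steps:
N(s) = ⅑ (N(s) = 1/9 = ⅑)
C = -9 + 2*√387201 (C = -9 + √(2266057 - 717253) = -9 + √1548804 = -9 + 2*√387201 ≈ 1235.5)
S(y, a) = 6065/9 (S(y, a) = 674 - 1*⅑ = 674 - ⅑ = 6065/9)
R = -9 + 2*√387201 ≈ 1235.5
-2658646/(-4625412) + R/S(1315, 868) = -2658646/(-4625412) + (-9 + 2*√387201)/(6065/9) = -2658646*(-1/4625412) + (-9 + 2*√387201)*(9/6065) = 1329323/2312706 + (-81/6065 + 18*√387201/6065) = 7875014809/14026561890 + 18*√387201/6065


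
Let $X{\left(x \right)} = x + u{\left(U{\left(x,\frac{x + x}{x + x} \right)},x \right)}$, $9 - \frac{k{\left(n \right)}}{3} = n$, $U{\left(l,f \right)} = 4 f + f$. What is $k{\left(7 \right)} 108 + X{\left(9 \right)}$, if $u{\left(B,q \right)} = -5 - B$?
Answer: $647$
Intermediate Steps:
$U{\left(l,f \right)} = 5 f$
$k{\left(n \right)} = 27 - 3 n$
$X{\left(x \right)} = -10 + x$ ($X{\left(x \right)} = x - \left(5 + 5 \frac{x + x}{x + x}\right) = x - \left(5 + 5 \frac{2 x}{2 x}\right) = x - \left(5 + 5 \cdot 2 x \frac{1}{2 x}\right) = x - \left(5 + 5 \cdot 1\right) = x - 10 = -10 + x$)
$k{\left(7 \right)} 108 + X{\left(9 \right)} = \left(27 - 21\right) 108 + \left(-10 + 9\right) = \left(27 - 21\right) 108 - 1 = 6 \cdot 108 - 1 = 648 - 1 = 647$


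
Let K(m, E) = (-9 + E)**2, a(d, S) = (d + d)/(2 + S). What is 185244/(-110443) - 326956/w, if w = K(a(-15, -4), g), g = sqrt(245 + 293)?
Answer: -22390778957608/23065910107 - 5885208*sqrt(538)/208849 ≈ -1624.3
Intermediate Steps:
a(d, S) = 2*d/(2 + S) (a(d, S) = (2*d)/(2 + S) = 2*d/(2 + S))
g = sqrt(538) ≈ 23.195
w = (-9 + sqrt(538))**2 ≈ 201.49
185244/(-110443) - 326956/w = 185244/(-110443) - 326956/(9 - sqrt(538))**2 = 185244*(-1/110443) - 326956/(9 - sqrt(538))**2 = -185244/110443 - 326956/(9 - sqrt(538))**2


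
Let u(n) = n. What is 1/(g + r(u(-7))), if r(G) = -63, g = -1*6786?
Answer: -1/6849 ≈ -0.00014601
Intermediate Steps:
g = -6786
1/(g + r(u(-7))) = 1/(-6786 - 63) = 1/(-6849) = -1/6849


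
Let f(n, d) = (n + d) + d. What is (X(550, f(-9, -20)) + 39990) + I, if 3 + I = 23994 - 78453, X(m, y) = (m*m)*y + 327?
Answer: -14836645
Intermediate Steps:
f(n, d) = n + 2*d (f(n, d) = (d + n) + d = n + 2*d)
X(m, y) = 327 + y*m² (X(m, y) = m²*y + 327 = y*m² + 327 = 327 + y*m²)
I = -54462 (I = -3 + (23994 - 78453) = -3 - 54459 = -54462)
(X(550, f(-9, -20)) + 39990) + I = ((327 + (-9 + 2*(-20))*550²) + 39990) - 54462 = ((327 + (-9 - 40)*302500) + 39990) - 54462 = ((327 - 49*302500) + 39990) - 54462 = ((327 - 14822500) + 39990) - 54462 = (-14822173 + 39990) - 54462 = -14782183 - 54462 = -14836645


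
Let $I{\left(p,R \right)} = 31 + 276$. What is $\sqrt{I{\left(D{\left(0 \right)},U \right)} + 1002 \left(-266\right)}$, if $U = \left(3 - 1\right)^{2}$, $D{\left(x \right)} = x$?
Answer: $5 i \sqrt{10649} \approx 515.97 i$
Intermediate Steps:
$U = 4$ ($U = 2^{2} = 4$)
$I{\left(p,R \right)} = 307$
$\sqrt{I{\left(D{\left(0 \right)},U \right)} + 1002 \left(-266\right)} = \sqrt{307 + 1002 \left(-266\right)} = \sqrt{307 - 266532} = \sqrt{-266225} = 5 i \sqrt{10649}$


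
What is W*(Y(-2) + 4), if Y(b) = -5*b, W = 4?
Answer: 56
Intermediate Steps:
W*(Y(-2) + 4) = 4*(-5*(-2) + 4) = 4*(10 + 4) = 4*14 = 56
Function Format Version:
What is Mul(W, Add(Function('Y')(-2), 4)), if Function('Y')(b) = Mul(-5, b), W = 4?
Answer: 56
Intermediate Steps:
Mul(W, Add(Function('Y')(-2), 4)) = Mul(4, Add(Mul(-5, -2), 4)) = Mul(4, Add(10, 4)) = Mul(4, 14) = 56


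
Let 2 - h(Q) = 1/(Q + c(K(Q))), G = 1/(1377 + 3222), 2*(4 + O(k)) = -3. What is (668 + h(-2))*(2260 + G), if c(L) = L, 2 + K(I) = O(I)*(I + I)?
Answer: 125338122719/82782 ≈ 1.5141e+6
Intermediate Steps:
O(k) = -11/2 (O(k) = -4 + (½)*(-3) = -4 - 3/2 = -11/2)
K(I) = -2 - 11*I (K(I) = -2 - 11*(I + I)/2 = -2 - 11*I)
G = 1/4599 ≈ 0.00021744
h(Q) = 2 - 1/(-2 - 10*Q) (h(Q) = 2 - 1/(Q + (-2 - 11*Q)) = 2 - 1/(-2 - 10*Q))
(668 + h(-2))*(2260 + G) = (668 + 5*(1 + 4*(-2))/(2*(1 + 5*(-2))))*(2260 + 1/4599) = (668 + 5*(1 - 8)/(2*(1 - 10)))*(10393741/4599) = (668 + (5/2)*(-7)/(-9))*(10393741/4599) = (668 + (5/2)*(-⅑)*(-7))*(10393741/4599) = (668 + 35/18)*(10393741/4599) = (12059/18)*(10393741/4599) = 125338122719/82782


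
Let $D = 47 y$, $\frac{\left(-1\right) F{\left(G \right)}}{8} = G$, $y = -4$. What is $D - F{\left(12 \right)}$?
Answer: $-92$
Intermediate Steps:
$F{\left(G \right)} = - 8 G$
$D = -188$ ($D = 47 \left(-4\right) = -188$)
$D - F{\left(12 \right)} = -188 - \left(-8\right) 12 = -188 - -96 = -188 + 96 = -92$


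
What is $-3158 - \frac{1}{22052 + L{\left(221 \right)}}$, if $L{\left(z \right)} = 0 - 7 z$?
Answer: $- \frac{64754791}{20505} \approx -3158.0$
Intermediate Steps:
$L{\left(z \right)} = - 7 z$
$-3158 - \frac{1}{22052 + L{\left(221 \right)}} = -3158 - \frac{1}{22052 - 1547} = -3158 - \frac{1}{20505} = - \frac{64754791}{20505}$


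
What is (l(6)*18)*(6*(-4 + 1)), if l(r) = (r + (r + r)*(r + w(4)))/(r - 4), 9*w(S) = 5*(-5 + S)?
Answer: -11556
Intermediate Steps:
w(S) = -25/9 + 5*S/9 (w(S) = (5*(-5 + S))/9 = (-25 + 5*S)/9 = -25/9 + 5*S/9)
l(r) = (r + 2*r*(-5/9 + r))/(-4 + r) (l(r) = (r + (r + r)*(r + (-25/9 + (5/9)*4)))/(r - 4) = (r + (2*r)*(r + (-25/9 + 20/9)))/(-4 + r) = (r + (2*r)*(r - 5/9))/(-4 + r) = (r + (2*r)*(-5/9 + r))/(-4 + r) = (r + 2*r*(-5/9 + r))/(-4 + r))
(l(6)*18)*(6*(-4 + 1)) = (((⅑)*6*(-1 + 18*6)/(-4 + 6))*18)*(6*(-4 + 1)) = (((⅑)*6*(-1 + 108)/2)*18)*(6*(-3)) = (((⅑)*6*(½)*107)*18)*(-18) = ((107/3)*18)*(-18) = 642*(-18) = -11556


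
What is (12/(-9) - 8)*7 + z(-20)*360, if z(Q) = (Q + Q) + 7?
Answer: -35836/3 ≈ -11945.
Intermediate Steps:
z(Q) = 7 + 2*Q (z(Q) = 2*Q + 7 = 7 + 2*Q)
(12/(-9) - 8)*7 + z(-20)*360 = (12/(-9) - 8)*7 + (7 + 2*(-20))*360 = (12*(-1/9) - 8)*7 + (7 - 40)*360 = (-4/3 - 8)*7 - 33*360 = -28/3*7 - 11880 = -196/3 - 11880 = -35836/3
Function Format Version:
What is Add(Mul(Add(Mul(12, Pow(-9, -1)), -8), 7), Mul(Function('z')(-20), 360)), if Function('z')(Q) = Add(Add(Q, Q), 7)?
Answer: Rational(-35836, 3) ≈ -11945.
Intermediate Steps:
Function('z')(Q) = Add(7, Mul(2, Q)) (Function('z')(Q) = Add(Mul(2, Q), 7) = Add(7, Mul(2, Q)))
Add(Mul(Add(Mul(12, Pow(-9, -1)), -8), 7), Mul(Function('z')(-20), 360)) = Add(Mul(Add(Mul(12, Pow(-9, -1)), -8), 7), Mul(Add(7, Mul(2, -20)), 360)) = Add(Mul(Add(Mul(12, Rational(-1, 9)), -8), 7), Mul(Add(7, -40), 360)) = Add(Mul(Add(Rational(-4, 3), -8), 7), Mul(-33, 360)) = Add(Mul(Rational(-28, 3), 7), -11880) = Add(Rational(-196, 3), -11880) = Rational(-35836, 3)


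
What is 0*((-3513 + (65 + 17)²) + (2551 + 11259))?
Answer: 0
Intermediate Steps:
0*((-3513 + (65 + 17)²) + (2551 + 11259)) = 0*((-3513 + 82²) + 13810) = 0*((-3513 + 6724) + 13810) = 0*(3211 + 13810) = 0*17021 = 0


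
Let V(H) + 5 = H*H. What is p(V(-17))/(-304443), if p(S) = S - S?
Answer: 0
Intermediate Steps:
V(H) = -5 + H² (V(H) = -5 + H*H = -5 + H²)
p(S) = 0
p(V(-17))/(-304443) = 0/(-304443) = 0*(-1/304443) = 0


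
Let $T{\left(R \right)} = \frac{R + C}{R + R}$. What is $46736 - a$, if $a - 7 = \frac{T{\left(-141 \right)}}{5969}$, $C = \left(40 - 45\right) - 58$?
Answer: $\frac{13109493813}{280543} \approx 46729.0$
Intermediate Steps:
$C = -63$ ($C = -5 - 58 = -63$)
$T{\left(R \right)} = \frac{-63 + R}{2 R}$ ($T{\left(R \right)} = \frac{R - 63}{R + R} = \frac{-63 + R}{2 R}$)
$a = \frac{1963835}{280543}$ ($a = 7 + \frac{\frac{1}{2} \frac{1}{-141} \left(-63 - 141\right)}{5969} = 7 + \frac{1}{2} \left(- \frac{1}{141}\right) \left(-204\right) \frac{1}{5969} = 7 + \frac{34}{47} \cdot \frac{1}{5969} = 7 + \frac{34}{280543} = \frac{1963835}{280543} \approx 7.0001$)
$46736 - a = 46736 - \frac{1963835}{280543} = \frac{13109493813}{280543}$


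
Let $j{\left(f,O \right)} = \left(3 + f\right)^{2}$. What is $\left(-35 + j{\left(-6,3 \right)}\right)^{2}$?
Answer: $676$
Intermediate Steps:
$\left(-35 + j{\left(-6,3 \right)}\right)^{2} = \left(-35 + \left(3 - 6\right)^{2}\right)^{2} = \left(-35 + \left(-3\right)^{2}\right)^{2} = \left(-35 + 9\right)^{2} = \left(-26\right)^{2} = 676$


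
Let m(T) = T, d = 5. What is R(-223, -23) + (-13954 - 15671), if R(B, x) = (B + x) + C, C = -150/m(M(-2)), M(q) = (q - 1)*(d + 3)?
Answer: -119459/4 ≈ -29865.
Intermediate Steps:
M(q) = -8 + 8*q (M(q) = (q - 1)*(5 + 3) = (-1 + q)*8 = -8 + 8*q)
C = 25/4 (C = -150/(-8 + 8*(-2)) = -150/(-8 - 16) = -150/(-24) = -150*(-1/24) = 25/4 ≈ 6.2500)
R(B, x) = 25/4 + B + x (R(B, x) = (B + x) + 25/4 = 25/4 + B + x)
R(-223, -23) + (-13954 - 15671) = (25/4 - 223 - 23) + (-13954 - 15671) = -959/4 - 29625 = -119459/4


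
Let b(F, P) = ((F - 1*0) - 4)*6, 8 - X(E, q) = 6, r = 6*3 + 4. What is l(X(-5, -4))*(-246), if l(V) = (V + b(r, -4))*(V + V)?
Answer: -108240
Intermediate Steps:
r = 22 (r = 18 + 4 = 22)
X(E, q) = 2 (X(E, q) = 8 - 1*6 = 8 - 6 = 2)
b(F, P) = -24 + 6*F (b(F, P) = ((F + 0) - 4)*6 = (F - 4)*6 = (-4 + F)*6 = -24 + 6*F)
l(V) = 2*V*(108 + V) (l(V) = (V + (-24 + 6*22))*(V + V) = (V + (-24 + 132))*(2*V) = (V + 108)*(2*V) = (108 + V)*(2*V) = 2*V*(108 + V))
l(X(-5, -4))*(-246) = (2*2*(108 + 2))*(-246) = (2*2*110)*(-246) = 440*(-246) = -108240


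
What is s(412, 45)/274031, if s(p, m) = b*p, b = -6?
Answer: -2472/274031 ≈ -0.0090209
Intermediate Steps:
s(p, m) = -6*p
s(412, 45)/274031 = -6*412/274031 = -2472*1/274031 = -2472/274031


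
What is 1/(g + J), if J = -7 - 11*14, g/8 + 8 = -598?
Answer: -1/5009 ≈ -0.00019964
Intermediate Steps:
g = -4848 (g = -64 + 8*(-598) = -64 - 4784 = -4848)
J = -161 (J = -7 - 154 = -161)
1/(g + J) = 1/(-4848 - 161) = 1/(-5009) = -1/5009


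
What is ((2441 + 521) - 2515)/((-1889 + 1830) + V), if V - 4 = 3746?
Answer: 447/3691 ≈ 0.12111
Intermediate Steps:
V = 3750 (V = 4 + 3746 = 3750)
((2441 + 521) - 2515)/((-1889 + 1830) + V) = ((2441 + 521) - 2515)/((-1889 + 1830) + 3750) = (2962 - 2515)/(-59 + 3750) = 447/3691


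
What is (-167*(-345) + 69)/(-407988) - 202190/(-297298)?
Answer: 2722573162/5053917351 ≈ 0.53871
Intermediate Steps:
(-167*(-345) + 69)/(-407988) - 202190/(-297298) = (57615 + 69)*(-1/407988) - 202190*(-1/297298) = 57684*(-1/407988) + 101095/148649 = -4807/33999 + 101095/148649 = 2722573162/5053917351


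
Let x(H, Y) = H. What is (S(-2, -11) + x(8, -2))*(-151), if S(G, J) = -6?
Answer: -302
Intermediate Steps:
(S(-2, -11) + x(8, -2))*(-151) = (-6 + 8)*(-151) = 2*(-151) = -302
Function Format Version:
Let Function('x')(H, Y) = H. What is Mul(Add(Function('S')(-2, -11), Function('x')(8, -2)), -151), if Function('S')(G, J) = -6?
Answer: -302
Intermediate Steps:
Mul(Add(Function('S')(-2, -11), Function('x')(8, -2)), -151) = Mul(Add(-6, 8), -151) = Mul(2, -151) = -302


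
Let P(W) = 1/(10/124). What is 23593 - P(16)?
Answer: 117903/5 ≈ 23581.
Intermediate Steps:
P(W) = 62/5 (P(W) = 1/(10*(1/124)) = 1/(5/62) = 62/5)
23593 - P(16) = 23593 - 1*62/5 = 23593 - 62/5 = 117903/5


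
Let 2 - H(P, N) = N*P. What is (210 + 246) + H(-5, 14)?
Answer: 528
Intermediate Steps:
H(P, N) = 2 - N*P
(210 + 246) + H(-5, 14) = (210 + 246) + (2 - 1*14*(-5)) = 456 + (2 + 70) = 456 + 72 = 528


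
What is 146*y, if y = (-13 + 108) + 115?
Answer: 30660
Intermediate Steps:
y = 210 (y = 95 + 115 = 210)
146*y = 146*210 = 30660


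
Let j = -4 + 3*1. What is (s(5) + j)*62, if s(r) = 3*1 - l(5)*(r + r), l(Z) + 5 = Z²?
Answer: -12276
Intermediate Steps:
l(Z) = -5 + Z²
j = -1 (j = -4 + 3 = -1)
s(r) = 3 - 40*r (s(r) = 3*1 - (-5 + 5²)*(r + r) = 3 - (-5 + 25)*2*r = 3 - 20*2*r = 3 - 40*r)
(s(5) + j)*62 = ((3 - 40*5) - 1)*62 = ((3 - 200) - 1)*62 = (-197 - 1)*62 = -198*62 = -12276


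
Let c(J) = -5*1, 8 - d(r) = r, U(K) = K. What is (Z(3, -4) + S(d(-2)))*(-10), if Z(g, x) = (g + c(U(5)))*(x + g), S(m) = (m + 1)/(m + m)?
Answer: -51/2 ≈ -25.500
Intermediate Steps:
d(r) = 8 - r
c(J) = -5
S(m) = (1 + m)/(2*m) (S(m) = (1 + m)/((2*m)) = (1 + m)*(1/(2*m)) = (1 + m)/(2*m))
Z(g, x) = (-5 + g)*(g + x) (Z(g, x) = (g - 5)*(x + g) = (-5 + g)*(g + x))
(Z(3, -4) + S(d(-2)))*(-10) = ((3² - 5*3 - 5*(-4) + 3*(-4)) + (1 + (8 - 1*(-2)))/(2*(8 - 1*(-2))))*(-10) = ((9 - 15 + 20 - 12) + (1 + (8 + 2))/(2*(8 + 2)))*(-10) = (2 + (½)*(1 + 10)/10)*(-10) = (2 + (½)*(⅒)*11)*(-10) = (2 + 11/20)*(-10) = (51/20)*(-10) = -51/2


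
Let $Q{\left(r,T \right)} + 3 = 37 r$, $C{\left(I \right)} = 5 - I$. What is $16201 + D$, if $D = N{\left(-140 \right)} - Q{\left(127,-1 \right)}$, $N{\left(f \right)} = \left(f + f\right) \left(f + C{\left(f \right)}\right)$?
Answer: $10105$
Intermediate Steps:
$N{\left(f \right)} = 10 f$ ($N{\left(f \right)} = \left(f + f\right) \left(f - \left(-5 + f\right)\right) = 2 f 5 = 10 f$)
$Q{\left(r,T \right)} = -3 + 37 r$
$D = -6096$ ($D = 10 \left(-140\right) - \left(-3 + 37 \cdot 127\right) = -1400 - \left(-3 + 4699\right) = -1400 - 4696 = -6096$)
$16201 + D = 16201 - 6096 = 10105$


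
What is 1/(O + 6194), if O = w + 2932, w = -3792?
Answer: 1/5334 ≈ 0.00018748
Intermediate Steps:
O = -860 (O = -3792 + 2932 = -860)
1/(O + 6194) = 1/(-860 + 6194) = 1/5334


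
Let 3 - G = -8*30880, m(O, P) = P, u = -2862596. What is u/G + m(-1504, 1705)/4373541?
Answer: -12519259764121/1080452689263 ≈ -11.587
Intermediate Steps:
G = 247043 (G = 3 - (-8)*30880 = 3 - 1*(-247040) = 3 + 247040 = 247043)
u/G + m(-1504, 1705)/4373541 = -2862596/247043 + 1705/4373541 = -12519259764121/1080452689263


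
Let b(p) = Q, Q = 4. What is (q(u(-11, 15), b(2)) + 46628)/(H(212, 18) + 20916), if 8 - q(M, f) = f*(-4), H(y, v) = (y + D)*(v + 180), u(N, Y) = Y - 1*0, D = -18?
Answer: 11663/14832 ≈ 0.78634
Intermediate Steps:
b(p) = 4
u(N, Y) = Y (u(N, Y) = Y + 0 = Y)
H(y, v) = (-18 + y)*(180 + v) (H(y, v) = (y - 18)*(v + 180) = (-18 + y)*(180 + v))
q(M, f) = 8 + 4*f (q(M, f) = 8 - f*(-4) = 8 - (-4)*f = 8 + 4*f)
(q(u(-11, 15), b(2)) + 46628)/(H(212, 18) + 20916) = ((8 + 4*4) + 46628)/((-3240 - 18*18 + 180*212 + 18*212) + 20916) = ((8 + 16) + 46628)/((-3240 - 324 + 38160 + 3816) + 20916) = (24 + 46628)/(38412 + 20916) = 46652/59328 = 46652*(1/59328) = 11663/14832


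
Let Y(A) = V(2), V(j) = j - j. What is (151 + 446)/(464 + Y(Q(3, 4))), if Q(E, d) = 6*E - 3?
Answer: 597/464 ≈ 1.2866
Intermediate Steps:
Q(E, d) = -3 + 6*E
V(j) = 0
Y(A) = 0
(151 + 446)/(464 + Y(Q(3, 4))) = (151 + 446)/(464 + 0) = 597/464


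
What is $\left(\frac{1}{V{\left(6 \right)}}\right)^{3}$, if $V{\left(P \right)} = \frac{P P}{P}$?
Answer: $\frac{1}{216} \approx 0.0046296$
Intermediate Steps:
$V{\left(P \right)} = P$ ($V{\left(P \right)} = \frac{P^{2}}{P} = P$)
$\left(\frac{1}{V{\left(6 \right)}}\right)^{3} = \left(\frac{1}{6}\right)^{3} = \frac{1}{216}$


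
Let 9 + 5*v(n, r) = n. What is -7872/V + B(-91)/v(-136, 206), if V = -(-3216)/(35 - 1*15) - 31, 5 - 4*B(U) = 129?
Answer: -1121321/18821 ≈ -59.578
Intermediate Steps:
v(n, r) = -9/5 + n/5
B(U) = -31 (B(U) = 5/4 - ¼*129 = 5/4 - 129/4 = -31)
V = 649/5 (V = -(-3216)/(35 - 15) - 31 = -(-3216)/20 - 31 = -67*(-12/5) - 31 = 804/5 - 31 = 649/5 ≈ 129.80)
-7872/V + B(-91)/v(-136, 206) = -7872/649/5 - 31/(-9/5 + (⅕)*(-136)) = -7872*5/649 - 31/(-9/5 - 136/5) = -39360/649 - 31/(-29) = -39360/649 - 31*(-1/29) = -39360/649 + 31/29 = -1121321/18821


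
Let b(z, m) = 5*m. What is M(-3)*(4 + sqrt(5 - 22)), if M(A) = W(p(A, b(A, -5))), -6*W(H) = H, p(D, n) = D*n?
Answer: -50 - 25*I*sqrt(17)/2 ≈ -50.0 - 51.539*I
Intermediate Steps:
W(H) = -H/6
M(A) = 25*A/6 (M(A) = -A*5*(-5)/6 = -A*(-25)/6 = -(-25)*A/6 = 25*A/6)
M(-3)*(4 + sqrt(5 - 22)) = ((25/6)*(-3))*(4 + sqrt(5 - 22)) = -25*(4 + sqrt(-17))/2 = -25*(4 + I*sqrt(17))/2 = -50 - 25*I*sqrt(17)/2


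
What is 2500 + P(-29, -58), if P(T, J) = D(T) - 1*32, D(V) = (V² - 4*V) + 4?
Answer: 3429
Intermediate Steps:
D(V) = 4 + V² - 4*V
P(T, J) = -28 + T² - 4*T (P(T, J) = (4 + T² - 4*T) - 1*32 = (4 + T² - 4*T) - 32 = -28 + T² - 4*T)
2500 + P(-29, -58) = 2500 + (-28 + (-29)² - 4*(-29)) = 2500 + (-28 + 841 + 116) = 2500 + 929 = 3429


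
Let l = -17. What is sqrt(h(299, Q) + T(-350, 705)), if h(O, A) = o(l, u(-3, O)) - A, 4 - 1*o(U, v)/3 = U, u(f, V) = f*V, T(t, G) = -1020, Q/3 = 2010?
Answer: I*sqrt(6987) ≈ 83.588*I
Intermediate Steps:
Q = 6030 (Q = 3*2010 = 6030)
u(f, V) = V*f
o(U, v) = 12 - 3*U
h(O, A) = 63 - A (h(O, A) = (12 - 3*(-17)) - A = (12 + 51) - A = 63 - A)
sqrt(h(299, Q) + T(-350, 705)) = sqrt((63 - 1*6030) - 1020) = sqrt((63 - 6030) - 1020) = sqrt(-5967 - 1020) = sqrt(-6987) = I*sqrt(6987)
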